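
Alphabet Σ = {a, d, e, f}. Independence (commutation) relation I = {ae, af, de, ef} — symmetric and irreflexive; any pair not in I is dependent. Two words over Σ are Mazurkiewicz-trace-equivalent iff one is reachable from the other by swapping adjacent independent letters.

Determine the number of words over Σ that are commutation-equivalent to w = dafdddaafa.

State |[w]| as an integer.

8

0(d) covers ∅
1(a) covers 0:d
2(f) covers 0:d
3(d) covers 1:a, 2:f
4(d) covers 3:d
5(d) covers 4:d
6(a) covers 5:d
7(a) covers 6:a
8(f) covers 5:d
9(a) covers 7:a
floor of heap: 0:d
completions by unplaced set U, small U first (add the entries for U minus each lowest piece of U):
  |U|=1: {8}:1  {9}:1
  |U|=2: {7,9}:1  {8,9}:2
  |U|=3: {6,7,9}:1  {7,8,9}:3
  |U|=4: {6,7,8,9}:4
  |U|=5: {5,6,7,8,9}:4
  |U|=6: {4,5,6,7,8,9}:4
  |U|=7: {3,4,5,6,7,8,9}:4
  |U|=8: {1,3,4,5,6,7,8,9}:4  {2,3,4,5,6,7,8,9}:4
  start at 0(d): 8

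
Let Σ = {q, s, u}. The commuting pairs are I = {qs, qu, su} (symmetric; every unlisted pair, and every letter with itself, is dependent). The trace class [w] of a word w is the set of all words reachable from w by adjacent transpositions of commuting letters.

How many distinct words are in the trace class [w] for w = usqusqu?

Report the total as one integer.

#0=u has no predecessor
#1=s has no predecessor
#2=q has no predecessor
#3=u depends on [0:u]
#4=s depends on [1:s]
#5=q depends on [2:q]
#6=u depends on [3:u]
sources: [0:u, 1:s, 2:q]
N(rest) = Σ N(rest − s) over sources s of rest; N(one piece) = 1:
  size 1 → [4]=1  [5]=1  [6]=1
  size 2 → [1,4]=1  [2,5]=1  [3,6]=1  [4,5]=2  [4,6]=2  [5,6]=2
  size 3 → [0,3,6]=1  [1,4,5]=3  [1,4,6]=3  [2,4,5]=3  [2,5,6]=3  [3,4,6]=3  [3,5,6]=3  [4,5,6]=6
  size 4 → [0,3,4,6]=4  [0,3,5,6]=4  [1,2,4,5]=6  [1,3,4,6]=6  [1,4,5,6]=12  [2,3,5,6]=6  [2,4,5,6]=12  [3,4,5,6]=12
  size 5 → [0,1,3,4,6]=10  [0,2,3,5,6]=10  [0,3,4,5,6]=20  [1,2,4,5,6]=30  [1,3,4,5,6]=30  [2,3,4,5,6]=30
  first=0(u) contributes 90
  first=1(s) contributes 60
  first=2(q) contributes 60
|[w]| = 210

210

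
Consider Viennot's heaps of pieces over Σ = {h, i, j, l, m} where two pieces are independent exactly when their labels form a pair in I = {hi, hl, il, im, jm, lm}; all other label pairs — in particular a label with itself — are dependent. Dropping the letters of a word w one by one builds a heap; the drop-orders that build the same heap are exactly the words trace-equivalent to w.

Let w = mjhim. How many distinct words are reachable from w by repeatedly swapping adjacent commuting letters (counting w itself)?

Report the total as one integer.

7

drop 0:m onto floor
drop 1:j onto floor
drop 2:h onto {0:m, 1:j}
drop 3:i onto {1:j}
drop 4:m onto {2:h}
ground layer = {0:m, 1:j}
drop-orders for the pieces not yet dropped (sum over which currently-grounded one goes next):
  1 to go: {3} 1  {4} 1
  2 to go: {2,4} 1  {3,4} 2
  3 to go: {0,2,4} 1  {2,3,4} 3
  if 0:m drops first: 3 orders
  if 1:j drops first: 4 orders
heap linearizations: 7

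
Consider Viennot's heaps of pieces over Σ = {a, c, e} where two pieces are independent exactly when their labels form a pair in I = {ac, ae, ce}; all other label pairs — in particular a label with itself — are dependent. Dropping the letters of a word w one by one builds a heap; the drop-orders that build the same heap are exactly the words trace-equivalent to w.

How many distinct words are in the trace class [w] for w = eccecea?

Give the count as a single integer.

140

piece 0:e — minimal
piece 1:c — minimal
piece 2:c rests on {1:c}
piece 3:e rests on {0:e}
piece 4:c rests on {2:c}
piece 5:e rests on {3:e}
piece 6:a — minimal
minimal pieces: {0:e, 1:c, 6:a}
ways to finish when only these pieces remain (= sum over removing one remaining piece with nothing left below it):
  1 left: {4}→1  {5}→1  {6}→1
  2 left: {2,4}→1  {3,5}→1  {4,5}→2  {4,6}→2  {5,6}→2
  3 left: {0,3,5}→1  {1,2,4}→1  {2,4,5}→3  {2,4,6}→3  {3,4,5}→3  {3,5,6}→3  {4,5,6}→6
  4 left: {0,3,4,5}→4  {0,3,5,6}→4  {1,2,4,5}→4  {1,2,4,6}→4  {2,3,4,5}→6  {2,4,5,6}→12  {3,4,5,6}→12
  5 left: {0,2,3,4,5}→10  {0,3,4,5,6}→20  {1,2,3,4,5}→10  {1,2,4,5,6}→20  {2,3,4,5,6}→30
  placing 0:e first → 60 extensions
  placing 1:c first → 60 extensions
  placing 6:a first → 20 extensions
total linear extensions = 140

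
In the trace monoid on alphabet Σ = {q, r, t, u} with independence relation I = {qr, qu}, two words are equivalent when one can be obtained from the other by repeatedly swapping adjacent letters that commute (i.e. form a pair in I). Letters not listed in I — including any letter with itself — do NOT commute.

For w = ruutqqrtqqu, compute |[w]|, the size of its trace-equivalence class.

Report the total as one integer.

9

0(r) covers ∅
1(u) covers 0:r
2(u) covers 1:u
3(t) covers 2:u
4(q) covers 3:t
5(q) covers 4:q
6(r) covers 3:t
7(t) covers 5:q, 6:r
8(q) covers 7:t
9(q) covers 8:q
10(u) covers 7:t
floor of heap: 0:r
completions by unplaced set U, small U first (add the entries for U minus each lowest piece of U):
  |U|=1: {9}:1  {10}:1
  |U|=2: {8,9}:1  {9,10}:2
  |U|=3: {8,9,10}:3
  |U|=4: {7,8,9,10}:3
  |U|=5: {5,7,8,9,10}:3  {6,7,8,9,10}:3
  |U|=6: {4,5,7,8,9,10}:3  {5,6,7,8,9,10}:6
  |U|=7: {4,5,6,7,8,9,10}:9
  |U|=8: {3,4,5,6,7,8,9,10}:9
  |U|=9: {2,3,4,5,6,7,8,9,10}:9
  start at 0(r): 9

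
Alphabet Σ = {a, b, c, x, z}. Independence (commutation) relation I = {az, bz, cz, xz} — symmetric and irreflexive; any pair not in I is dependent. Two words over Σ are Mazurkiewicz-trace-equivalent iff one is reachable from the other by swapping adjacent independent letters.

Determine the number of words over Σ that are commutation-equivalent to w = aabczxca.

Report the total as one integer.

0(a) covers ∅
1(a) covers 0:a
2(b) covers 1:a
3(c) covers 2:b
4(z) covers ∅
5(x) covers 3:c
6(c) covers 5:x
7(a) covers 6:c
floor of heap: 0:a, 4:z
completions by unplaced set U, small U first (add the entries for U minus each lowest piece of U):
  |U|=1: {4}:1  {7}:1
  |U|=2: {4,7}:2  {6,7}:1
  |U|=3: {4,6,7}:3  {5,6,7}:1
  |U|=4: {3,5,6,7}:1  {4,5,6,7}:4
  |U|=5: {2,3,5,6,7}:1  {3,4,5,6,7}:5
  |U|=6: {1,2,3,5,6,7}:1  {2,3,4,5,6,7}:6
  start at 0(a): 7
  start at 4(z): 1
sum over floor = 8

8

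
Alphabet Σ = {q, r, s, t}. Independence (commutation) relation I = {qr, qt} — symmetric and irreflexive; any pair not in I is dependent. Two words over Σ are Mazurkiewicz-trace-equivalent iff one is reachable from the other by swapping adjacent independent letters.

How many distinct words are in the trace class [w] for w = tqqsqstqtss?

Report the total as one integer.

9

piece 0:t — minimal
piece 1:q — minimal
piece 2:q rests on {1:q}
piece 3:s rests on {0:t, 2:q}
piece 4:q rests on {3:s}
piece 5:s rests on {4:q}
piece 6:t rests on {5:s}
piece 7:q rests on {5:s}
piece 8:t rests on {6:t}
piece 9:s rests on {7:q, 8:t}
piece 10:s rests on {9:s}
minimal pieces: {0:t, 1:q}
ways to finish when only these pieces remain (= sum over removing one remaining piece with nothing left below it):
  1 left: {10}→1
  2 left: {9,10}→1
  3 left: {7,9,10}→1  {8,9,10}→1
  4 left: {6,8,9,10}→1  {7,8,9,10}→2
  5 left: {6,7,8,9,10}→3
  6 left: {5,6,7,8,9,10}→3
  7 left: {4,5,6,7,8,9,10}→3
  8 left: {3,4,5,6,7,8,9,10}→3
  9 left: {0,3,4,5,6,7,8,9,10}→3  {2,3,4,5,6,7,8,9,10}→3
  placing 0:t first → 3 extensions
  placing 1:q first → 6 extensions
total linear extensions = 9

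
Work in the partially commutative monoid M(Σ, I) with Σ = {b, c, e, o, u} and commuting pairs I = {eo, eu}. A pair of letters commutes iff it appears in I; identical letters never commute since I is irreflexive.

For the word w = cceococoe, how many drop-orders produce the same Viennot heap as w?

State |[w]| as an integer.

drop 0:c onto floor
drop 1:c onto {0:c}
drop 2:e onto {1:c}
drop 3:o onto {1:c}
drop 4:c onto {2:e, 3:o}
drop 5:o onto {4:c}
drop 6:c onto {5:o}
drop 7:o onto {6:c}
drop 8:e onto {6:c}
ground layer = {0:c}
drop-orders for the pieces not yet dropped (sum over which currently-grounded one goes next):
  1 to go: {7} 1  {8} 1
  2 to go: {7,8} 2
  3 to go: {6,7,8} 2
  4 to go: {5,6,7,8} 2
  5 to go: {4,5,6,7,8} 2
  6 to go: {2,4,5,6,7,8} 2  {3,4,5,6,7,8} 2
  7 to go: {2,3,4,5,6,7,8} 4
  if 0:c drops first: 4 orders

4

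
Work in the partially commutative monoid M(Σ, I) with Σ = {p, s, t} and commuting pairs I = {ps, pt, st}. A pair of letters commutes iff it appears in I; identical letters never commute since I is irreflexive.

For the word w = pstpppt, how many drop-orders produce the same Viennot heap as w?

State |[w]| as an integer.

#0=p has no predecessor
#1=s has no predecessor
#2=t has no predecessor
#3=p depends on [0:p]
#4=p depends on [3:p]
#5=p depends on [4:p]
#6=t depends on [2:t]
sources: [0:p, 1:s, 2:t]
N(rest) = Σ N(rest − s) over sources s of rest; N(one piece) = 1:
  size 1 → [1]=1  [5]=1  [6]=1
  size 2 → [1,5]=2  [1,6]=2  [2,6]=1  [4,5]=1  [5,6]=2
  size 3 → [1,2,6]=3  [1,4,5]=3  [1,5,6]=6  [2,5,6]=3  [3,4,5]=1  [4,5,6]=3
  size 4 → [0,3,4,5]=1  [1,2,5,6]=12  [1,3,4,5]=4  [1,4,5,6]=12  [2,4,5,6]=6  [3,4,5,6]=4
  size 5 → [0,1,3,4,5]=5  [0,3,4,5,6]=5  [1,2,4,5,6]=30  [1,3,4,5,6]=20  [2,3,4,5,6]=10
  first=0(p) contributes 60
  first=1(s) contributes 15
  first=2(t) contributes 30
|[w]| = 105

105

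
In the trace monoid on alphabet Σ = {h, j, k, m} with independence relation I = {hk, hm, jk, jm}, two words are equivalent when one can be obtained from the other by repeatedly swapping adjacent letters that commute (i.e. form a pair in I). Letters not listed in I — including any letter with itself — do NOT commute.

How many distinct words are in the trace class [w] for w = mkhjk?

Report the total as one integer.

piece 0:m — minimal
piece 1:k rests on {0:m}
piece 2:h — minimal
piece 3:j rests on {2:h}
piece 4:k rests on {1:k}
minimal pieces: {0:m, 2:h}
ways to finish when only these pieces remain (= sum over removing one remaining piece with nothing left below it):
  1 left: {3}→1  {4}→1
  2 left: {1,4}→1  {2,3}→1  {3,4}→2
  3 left: {0,1,4}→1  {1,3,4}→3  {2,3,4}→3
  placing 0:m first → 6 extensions
  placing 2:h first → 4 extensions
total linear extensions = 10

10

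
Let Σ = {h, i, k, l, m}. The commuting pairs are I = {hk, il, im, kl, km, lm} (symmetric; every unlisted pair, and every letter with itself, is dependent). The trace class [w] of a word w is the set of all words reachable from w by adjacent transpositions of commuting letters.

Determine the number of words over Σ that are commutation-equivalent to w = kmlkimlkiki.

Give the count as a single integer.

1980

#0=k has no predecessor
#1=m has no predecessor
#2=l has no predecessor
#3=k depends on [0:k]
#4=i depends on [3:k]
#5=m depends on [1:m]
#6=l depends on [2:l]
#7=k depends on [4:i]
#8=i depends on [7:k]
#9=k depends on [8:i]
#10=i depends on [9:k]
sources: [0:k, 1:m, 2:l]
N(rest) = Σ N(rest − s) over sources s of rest; N(one piece) = 1:
  size 1 → [5]=1  [6]=1  [10]=1
  size 2 → [1,5]=1  [2,6]=1  [5,6]=2  [5,10]=2  [6,10]=2  [9,10]=1
  size 3 → [1,5,6]=3  [1,5,10]=3  [2,5,6]=3  [2,6,10]=3  [5,6,10]=6  [5,9,10]=3  [6,9,10]=3  [8,9,10]=1
  size 4 → [1,2,5,6]=6  [1,5,6,10]=12  [1,5,9,10]=6  [2,5,6,10]=12  [2,6,9,10]=6  [5,6,9,10]=12  [5,8,9,10]=4  [6,8,9,10]=4  [7,8,9,10]=1
  size 5 → [1,2,5,6,10]=30  [1,5,6,9,10]=30  [1,5,8,9,10]=10  [2,5,6,9,10]=30  [2,6,8,9,10]=10  [4,7,8,9,10]=1  [5,6,8,9,10]=20  [5,7,8,9,10]=5  [6,7,8,9,10]=5
  size 6 → [1,2,5,6,9,10]=90  [1,5,6,8,9,10]=60  [1,5,7,8,9,10]=15  [2,5,6,8,9,10]=60  [2,6,7,8,9,10]=15  [3,4,7,8,9,10]=1  [4,5,7,8,9,10]=6  [4,6,7,8,9,10]=6  [5,6,7,8,9,10]=30
  size 7 → [0,3,4,7,8,9,10]=1  [1,2,5,6,8,9,10]=210  [1,4,5,7,8,9,10]=21  [1,5,6,7,8,9,10]=105  [2,4,6,7,8,9,10]=21  [2,5,6,7,8,9,10]=105  [3,4,5,7,8,9,10]=7  [3,4,6,7,8,9,10]=7  [4,5,6,7,8,9,10]=42
  size 8 → [0,3,4,5,7,8,9,10]=8  [0,3,4,6,7,8,9,10]=8  [1,2,5,6,7,8,9,10]=420  [1,3,4,5,7,8,9,10]=28  [1,4,5,6,7,8,9,10]=168  [2,3,4,6,7,8,9,10]=28  [2,4,5,6,7,8,9,10]=168  [3,4,5,6,7,8,9,10]=56
  size 9 → [0,1,3,4,5,7,8,9,10]=36  [0,2,3,4,6,7,8,9,10]=36  [0,3,4,5,6,7,8,9,10]=72  [1,2,4,5,6,7,8,9,10]=756  [1,3,4,5,6,7,8,9,10]=252  [2,3,4,5,6,7,8,9,10]=252
  first=0(k) contributes 1260
  first=1(m) contributes 360
  first=2(l) contributes 360
|[w]| = 1980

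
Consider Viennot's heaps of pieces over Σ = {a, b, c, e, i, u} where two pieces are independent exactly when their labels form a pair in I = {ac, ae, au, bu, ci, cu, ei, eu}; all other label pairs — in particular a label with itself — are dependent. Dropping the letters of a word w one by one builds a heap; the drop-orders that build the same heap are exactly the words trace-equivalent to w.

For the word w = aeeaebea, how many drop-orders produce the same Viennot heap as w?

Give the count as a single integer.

20

0(a) covers ∅
1(e) covers ∅
2(e) covers 1:e
3(a) covers 0:a
4(e) covers 2:e
5(b) covers 3:a, 4:e
6(e) covers 5:b
7(a) covers 5:b
floor of heap: 0:a, 1:e
completions by unplaced set U, small U first (add the entries for U minus each lowest piece of U):
  |U|=1: {6}:1  {7}:1
  |U|=2: {6,7}:2
  |U|=3: {5,6,7}:2
  |U|=4: {3,5,6,7}:2  {4,5,6,7}:2
  |U|=5: {0,3,5,6,7}:2  {2,4,5,6,7}:2  {3,4,5,6,7}:4
  |U|=6: {0,3,4,5,6,7}:6  {1,2,4,5,6,7}:2  {2,3,4,5,6,7}:6
  start at 0(a): 8
  start at 1(e): 12
sum over floor = 20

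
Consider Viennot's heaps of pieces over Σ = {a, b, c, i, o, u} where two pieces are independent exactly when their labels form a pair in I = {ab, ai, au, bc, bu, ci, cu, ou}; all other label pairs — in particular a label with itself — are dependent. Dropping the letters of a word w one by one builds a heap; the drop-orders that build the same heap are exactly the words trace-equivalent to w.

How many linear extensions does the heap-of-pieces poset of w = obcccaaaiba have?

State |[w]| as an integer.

0(o) covers ∅
1(b) covers 0:o
2(c) covers 0:o
3(c) covers 2:c
4(c) covers 3:c
5(a) covers 4:c
6(a) covers 5:a
7(a) covers 6:a
8(i) covers 1:b
9(b) covers 8:i
10(a) covers 7:a
floor of heap: 0:o
completions by unplaced set U, small U first (add the entries for U minus each lowest piece of U):
  |U|=1: {9}:1  {10}:1
  |U|=2: {7,10}:1  {8,9}:1  {9,10}:2
  |U|=3: {1,8,9}:1  {6,7,10}:1  {7,9,10}:3  {8,9,10}:3
  |U|=4: {1,8,9,10}:4  {5,6,7,10}:1  {6,7,9,10}:4  {7,8,9,10}:6
  |U|=5: {1,7,8,9,10}:10  {4,5,6,7,10}:1  {5,6,7,9,10}:5  {6,7,8,9,10}:10
  |U|=6: {1,6,7,8,9,10}:20  {3,4,5,6,7,10}:1  {4,5,6,7,9,10}:6  {5,6,7,8,9,10}:15
  |U|=7: {1,5,6,7,8,9,10}:35  {2,3,4,5,6,7,10}:1  {3,4,5,6,7,9,10}:7  {4,5,6,7,8,9,10}:21
  |U|=8: {1,4,5,6,7,8,9,10}:56  {2,3,4,5,6,7,9,10}:8  {3,4,5,6,7,8,9,10}:28
  |U|=9: {1,3,4,5,6,7,8,9,10}:84  {2,3,4,5,6,7,8,9,10}:36
  start at 0(o): 120

120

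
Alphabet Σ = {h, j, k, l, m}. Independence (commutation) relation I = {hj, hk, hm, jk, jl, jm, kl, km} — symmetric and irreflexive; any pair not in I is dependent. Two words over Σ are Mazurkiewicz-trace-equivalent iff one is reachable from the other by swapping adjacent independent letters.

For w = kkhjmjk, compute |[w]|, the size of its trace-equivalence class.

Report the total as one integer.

420

piece 0:k — minimal
piece 1:k rests on {0:k}
piece 2:h — minimal
piece 3:j — minimal
piece 4:m — minimal
piece 5:j rests on {3:j}
piece 6:k rests on {1:k}
minimal pieces: {0:k, 2:h, 3:j, 4:m}
ways to finish when only these pieces remain (= sum over removing one remaining piece with nothing left below it):
  1 left: {2}→1  {4}→1  {5}→1  {6}→1
  2 left: {1,6}→1  {2,4}→2  {2,5}→2  {2,6}→2  {3,5}→1  {4,5}→2  {4,6}→2  {5,6}→2
  3 left: {0,1,6}→1  {1,2,6}→3  {1,4,6}→3  {1,5,6}→3  {2,3,5}→3  {2,4,5}→6  {2,4,6}→6  {2,5,6}→6  {3,4,5}→3  {3,5,6}→3  {4,5,6}→6
  4 left: {0,1,2,6}→4  {0,1,4,6}→4  {0,1,5,6}→4  {1,2,4,6}→12  {1,2,5,6}→12  {1,3,5,6}→6  {1,4,5,6}→12  {2,3,4,5}→12  {2,3,5,6}→12  {2,4,5,6}→24  {3,4,5,6}→12
  5 left: {0,1,2,4,6}→20  {0,1,2,5,6}→20  {0,1,3,5,6}→10  {0,1,4,5,6}→20  {1,2,3,5,6}→30  {1,2,4,5,6}→60  {1,3,4,5,6}→30  {2,3,4,5,6}→60
  placing 0:k first → 180 extensions
  placing 2:h first → 60 extensions
  placing 3:j first → 120 extensions
  placing 4:m first → 60 extensions
total linear extensions = 420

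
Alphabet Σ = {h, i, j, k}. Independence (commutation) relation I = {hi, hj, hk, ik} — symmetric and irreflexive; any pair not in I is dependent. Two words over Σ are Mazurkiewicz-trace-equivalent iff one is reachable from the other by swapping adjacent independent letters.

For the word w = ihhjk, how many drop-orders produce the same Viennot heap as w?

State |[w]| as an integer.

0(i) covers ∅
1(h) covers ∅
2(h) covers 1:h
3(j) covers 0:i
4(k) covers 3:j
floor of heap: 0:i, 1:h
completions by unplaced set U, small U first (add the entries for U minus each lowest piece of U):
  |U|=1: {2}:1  {4}:1
  |U|=2: {1,2}:1  {2,4}:2  {3,4}:1
  |U|=3: {0,3,4}:1  {1,2,4}:3  {2,3,4}:3
  start at 0(i): 6
  start at 1(h): 4
sum over floor = 10

10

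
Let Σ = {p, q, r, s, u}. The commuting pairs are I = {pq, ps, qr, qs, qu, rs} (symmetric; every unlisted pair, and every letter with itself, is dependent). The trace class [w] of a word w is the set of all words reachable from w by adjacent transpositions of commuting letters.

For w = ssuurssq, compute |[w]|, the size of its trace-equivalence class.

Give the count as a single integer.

24

#0=s has no predecessor
#1=s depends on [0:s]
#2=u depends on [1:s]
#3=u depends on [2:u]
#4=r depends on [3:u]
#5=s depends on [3:u]
#6=s depends on [5:s]
#7=q has no predecessor
sources: [0:s, 7:q]
N(rest) = Σ N(rest − s) over sources s of rest; N(one piece) = 1:
  size 1 → [4]=1  [6]=1  [7]=1
  size 2 → [4,6]=2  [4,7]=2  [5,6]=1  [6,7]=2
  size 3 → [4,5,6]=3  [4,6,7]=6  [5,6,7]=3
  size 4 → [3,4,5,6]=3  [4,5,6,7]=12
  size 5 → [2,3,4,5,6]=3  [3,4,5,6,7]=15
  size 6 → [1,2,3,4,5,6]=3  [2,3,4,5,6,7]=18
  first=0(s) contributes 21
  first=7(q) contributes 3
|[w]| = 24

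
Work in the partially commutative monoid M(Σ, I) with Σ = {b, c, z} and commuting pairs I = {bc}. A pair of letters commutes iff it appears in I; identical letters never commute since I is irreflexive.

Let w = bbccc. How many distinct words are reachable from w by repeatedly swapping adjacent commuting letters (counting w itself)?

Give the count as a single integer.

piece 0:b — minimal
piece 1:b rests on {0:b}
piece 2:c — minimal
piece 3:c rests on {2:c}
piece 4:c rests on {3:c}
minimal pieces: {0:b, 2:c}
ways to finish when only these pieces remain (= sum over removing one remaining piece with nothing left below it):
  1 left: {1}→1  {4}→1
  2 left: {0,1}→1  {1,4}→2  {3,4}→1
  3 left: {0,1,4}→3  {1,3,4}→3  {2,3,4}→1
  placing 0:b first → 4 extensions
  placing 2:c first → 6 extensions
total linear extensions = 10

10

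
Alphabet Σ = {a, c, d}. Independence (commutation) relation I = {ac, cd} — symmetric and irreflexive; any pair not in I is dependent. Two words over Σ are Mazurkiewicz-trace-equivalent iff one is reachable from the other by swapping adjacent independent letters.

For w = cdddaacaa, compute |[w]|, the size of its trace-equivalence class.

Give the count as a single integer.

36

0(c) covers ∅
1(d) covers ∅
2(d) covers 1:d
3(d) covers 2:d
4(a) covers 3:d
5(a) covers 4:a
6(c) covers 0:c
7(a) covers 5:a
8(a) covers 7:a
floor of heap: 0:c, 1:d
completions by unplaced set U, small U first (add the entries for U minus each lowest piece of U):
  |U|=1: {6}:1  {8}:1
  |U|=2: {0,6}:1  {6,8}:2  {7,8}:1
  |U|=3: {0,6,8}:3  {5,7,8}:1  {6,7,8}:3
  |U|=4: {0,6,7,8}:6  {4,5,7,8}:1  {5,6,7,8}:4
  |U|=5: {0,5,6,7,8}:10  {3,4,5,7,8}:1  {4,5,6,7,8}:5
  |U|=6: {0,4,5,6,7,8}:15  {2,3,4,5,7,8}:1  {3,4,5,6,7,8}:6
  |U|=7: {0,3,4,5,6,7,8}:21  {1,2,3,4,5,7,8}:1  {2,3,4,5,6,7,8}:7
  start at 0(c): 8
  start at 1(d): 28
sum over floor = 36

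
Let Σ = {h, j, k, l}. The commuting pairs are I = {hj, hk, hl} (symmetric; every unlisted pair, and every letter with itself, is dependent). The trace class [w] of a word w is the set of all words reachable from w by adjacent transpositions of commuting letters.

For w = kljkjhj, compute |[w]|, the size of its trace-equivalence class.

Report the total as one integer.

piece 0:k — minimal
piece 1:l rests on {0:k}
piece 2:j rests on {1:l}
piece 3:k rests on {2:j}
piece 4:j rests on {3:k}
piece 5:h — minimal
piece 6:j rests on {4:j}
minimal pieces: {0:k, 5:h}
ways to finish when only these pieces remain (= sum over removing one remaining piece with nothing left below it):
  1 left: {5}→1  {6}→1
  2 left: {4,6}→1  {5,6}→2
  3 left: {3,4,6}→1  {4,5,6}→3
  4 left: {2,3,4,6}→1  {3,4,5,6}→4
  5 left: {1,2,3,4,6}→1  {2,3,4,5,6}→5
  placing 0:k first → 6 extensions
  placing 5:h first → 1 extensions
total linear extensions = 7

7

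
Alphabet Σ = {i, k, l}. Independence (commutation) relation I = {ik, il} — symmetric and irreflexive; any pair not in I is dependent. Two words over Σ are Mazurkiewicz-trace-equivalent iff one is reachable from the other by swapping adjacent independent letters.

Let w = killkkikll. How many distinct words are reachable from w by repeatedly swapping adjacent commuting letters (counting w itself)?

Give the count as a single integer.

0(k) covers ∅
1(i) covers ∅
2(l) covers 0:k
3(l) covers 2:l
4(k) covers 3:l
5(k) covers 4:k
6(i) covers 1:i
7(k) covers 5:k
8(l) covers 7:k
9(l) covers 8:l
floor of heap: 0:k, 1:i
completions by unplaced set U, small U first (add the entries for U minus each lowest piece of U):
  |U|=1: {6}:1  {9}:1
  |U|=2: {1,6}:1  {6,9}:2  {8,9}:1
  |U|=3: {1,6,9}:3  {6,8,9}:3  {7,8,9}:1
  |U|=4: {1,6,8,9}:6  {5,7,8,9}:1  {6,7,8,9}:4
  |U|=5: {1,6,7,8,9}:10  {4,5,7,8,9}:1  {5,6,7,8,9}:5
  |U|=6: {1,5,6,7,8,9}:15  {3,4,5,7,8,9}:1  {4,5,6,7,8,9}:6
  |U|=7: {1,4,5,6,7,8,9}:21  {2,3,4,5,7,8,9}:1  {3,4,5,6,7,8,9}:7
  |U|=8: {0,2,3,4,5,7,8,9}:1  {1,3,4,5,6,7,8,9}:28  {2,3,4,5,6,7,8,9}:8
  start at 0(k): 36
  start at 1(i): 9
sum over floor = 45

45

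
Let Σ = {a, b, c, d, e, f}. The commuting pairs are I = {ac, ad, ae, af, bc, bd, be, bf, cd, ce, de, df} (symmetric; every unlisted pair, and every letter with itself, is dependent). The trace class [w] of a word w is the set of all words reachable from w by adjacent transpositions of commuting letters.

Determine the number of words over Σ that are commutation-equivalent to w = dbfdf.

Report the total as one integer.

30

drop 0:d onto floor
drop 1:b onto floor
drop 2:f onto floor
drop 3:d onto {0:d}
drop 4:f onto {2:f}
ground layer = {0:d, 1:b, 2:f}
drop-orders for the pieces not yet dropped (sum over which currently-grounded one goes next):
  1 to go: {1} 1  {3} 1  {4} 1
  2 to go: {0,3} 1  {1,3} 2  {1,4} 2  {2,4} 1  {3,4} 2
  3 to go: {0,1,3} 3  {0,3,4} 3  {1,2,4} 3  {1,3,4} 6  {2,3,4} 3
  if 0:d drops first: 12 orders
  if 1:b drops first: 6 orders
  if 2:f drops first: 12 orders
heap linearizations: 30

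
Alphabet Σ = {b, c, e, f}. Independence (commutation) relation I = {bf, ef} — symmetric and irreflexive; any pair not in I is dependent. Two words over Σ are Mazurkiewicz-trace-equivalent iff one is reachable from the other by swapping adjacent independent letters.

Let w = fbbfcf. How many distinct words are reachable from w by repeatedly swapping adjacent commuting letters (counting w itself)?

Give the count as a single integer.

6

drop 0:f onto floor
drop 1:b onto floor
drop 2:b onto {1:b}
drop 3:f onto {0:f}
drop 4:c onto {2:b, 3:f}
drop 5:f onto {4:c}
ground layer = {0:f, 1:b}
drop-orders for the pieces not yet dropped (sum over which currently-grounded one goes next):
  1 to go: {5} 1
  2 to go: {4,5} 1
  3 to go: {2,4,5} 1  {3,4,5} 1
  4 to go: {0,3,4,5} 1  {1,2,4,5} 1  {2,3,4,5} 2
  if 0:f drops first: 3 orders
  if 1:b drops first: 3 orders
heap linearizations: 6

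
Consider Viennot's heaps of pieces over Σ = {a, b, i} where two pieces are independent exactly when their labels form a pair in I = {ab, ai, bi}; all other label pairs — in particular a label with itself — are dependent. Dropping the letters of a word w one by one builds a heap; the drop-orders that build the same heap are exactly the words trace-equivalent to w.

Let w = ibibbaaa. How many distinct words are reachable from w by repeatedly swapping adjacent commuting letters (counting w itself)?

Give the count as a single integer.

560

piece 0:i — minimal
piece 1:b — minimal
piece 2:i rests on {0:i}
piece 3:b rests on {1:b}
piece 4:b rests on {3:b}
piece 5:a — minimal
piece 6:a rests on {5:a}
piece 7:a rests on {6:a}
minimal pieces: {0:i, 1:b, 5:a}
ways to finish when only these pieces remain (= sum over removing one remaining piece with nothing left below it):
  1 left: {2}→1  {4}→1  {7}→1
  2 left: {0,2}→1  {2,4}→2  {2,7}→2  {3,4}→1  {4,7}→2  {6,7}→1
  3 left: {0,2,4}→3  {0,2,7}→3  {1,3,4}→1  {2,3,4}→3  {2,4,7}→6  {2,6,7}→3  {3,4,7}→3  {4,6,7}→3  {5,6,7}→1
  4 left: {0,2,3,4}→6  {0,2,4,7}→12  {0,2,6,7}→6  {1,2,3,4}→4  {1,3,4,7}→4  {2,3,4,7}→12  {2,4,6,7}→12  {2,5,6,7}→4  {3,4,6,7}→6  {4,5,6,7}→4
  5 left: {0,1,2,3,4}→10  {0,2,3,4,7}→30  {0,2,4,6,7}→30  {0,2,5,6,7}→10  {1,2,3,4,7}→20  {1,3,4,6,7}→10  {2,3,4,6,7}→30  {2,4,5,6,7}→20  {3,4,5,6,7}→10
  6 left: {0,1,2,3,4,7}→60  {0,2,3,4,6,7}→90  {0,2,4,5,6,7}→60  {1,2,3,4,6,7}→60  {1,3,4,5,6,7}→20  {2,3,4,5,6,7}→60
  placing 0:i first → 140 extensions
  placing 1:b first → 210 extensions
  placing 5:a first → 210 extensions
total linear extensions = 560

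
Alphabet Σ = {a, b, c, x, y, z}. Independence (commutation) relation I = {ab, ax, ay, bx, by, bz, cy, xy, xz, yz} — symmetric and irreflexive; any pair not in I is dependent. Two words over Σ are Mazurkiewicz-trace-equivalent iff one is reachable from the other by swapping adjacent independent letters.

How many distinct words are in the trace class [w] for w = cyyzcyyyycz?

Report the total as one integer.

#0=c has no predecessor
#1=y has no predecessor
#2=y depends on [1:y]
#3=z depends on [0:c]
#4=c depends on [3:z]
#5=y depends on [2:y]
#6=y depends on [5:y]
#7=y depends on [6:y]
#8=y depends on [7:y]
#9=c depends on [4:c]
#10=z depends on [9:c]
sources: [0:c, 1:y]
N(rest) = Σ N(rest − s) over sources s of rest; N(one piece) = 1:
  size 1 → [8]=1  [10]=1
  size 2 → [7,8]=1  [8,10]=2  [9,10]=1
  size 3 → [4,9,10]=1  [6,7,8]=1  [7,8,10]=3  [8,9,10]=3
  size 4 → [3,4,9,10]=1  [4,8,9,10]=4  [5,6,7,8]=1  [6,7,8,10]=4  [7,8,9,10]=6
  size 5 → [0,3,4,9,10]=1  [2,5,6,7,8]=1  [3,4,8,9,10]=5  [4,7,8,9,10]=10  [5,6,7,8,10]=5  [6,7,8,9,10]=10
  size 6 → [0,3,4,8,9,10]=6  [1,2,5,6,7,8]=1  [2,5,6,7,8,10]=6  [3,4,7,8,9,10]=15  [4,6,7,8,9,10]=20  [5,6,7,8,9,10]=15
  size 7 → [0,3,4,7,8,9,10]=21  [1,2,5,6,7,8,10]=7  [2,5,6,7,8,9,10]=21  [3,4,6,7,8,9,10]=35  [4,5,6,7,8,9,10]=35
  size 8 → [0,3,4,6,7,8,9,10]=56  [1,2,5,6,7,8,9,10]=28  [2,4,5,6,7,8,9,10]=56  [3,4,5,6,7,8,9,10]=70
  size 9 → [0,3,4,5,6,7,8,9,10]=126  [1,2,4,5,6,7,8,9,10]=84  [2,3,4,5,6,7,8,9,10]=126
  first=0(c) contributes 210
  first=1(y) contributes 252
|[w]| = 462

462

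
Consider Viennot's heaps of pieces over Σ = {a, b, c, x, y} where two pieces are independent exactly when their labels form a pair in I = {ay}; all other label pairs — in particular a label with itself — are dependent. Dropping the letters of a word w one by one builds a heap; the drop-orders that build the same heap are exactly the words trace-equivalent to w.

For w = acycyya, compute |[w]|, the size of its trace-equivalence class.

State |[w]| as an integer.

#0=a has no predecessor
#1=c depends on [0:a]
#2=y depends on [1:c]
#3=c depends on [2:y]
#4=y depends on [3:c]
#5=y depends on [4:y]
#6=a depends on [3:c]
sources: [0:a]
N(rest) = Σ N(rest − s) over sources s of rest; N(one piece) = 1:
  size 1 → [5]=1  [6]=1
  size 2 → [4,5]=1  [5,6]=2
  size 3 → [4,5,6]=3
  size 4 → [3,4,5,6]=3
  size 5 → [2,3,4,5,6]=3
  first=0(a) contributes 3

3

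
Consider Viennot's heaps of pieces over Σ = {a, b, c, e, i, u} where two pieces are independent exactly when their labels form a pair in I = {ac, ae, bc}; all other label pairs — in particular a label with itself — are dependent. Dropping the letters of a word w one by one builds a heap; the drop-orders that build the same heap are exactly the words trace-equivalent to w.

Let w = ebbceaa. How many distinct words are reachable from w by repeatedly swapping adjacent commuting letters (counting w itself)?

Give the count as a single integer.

12

drop 0:e onto floor
drop 1:b onto {0:e}
drop 2:b onto {1:b}
drop 3:c onto {0:e}
drop 4:e onto {2:b, 3:c}
drop 5:a onto {2:b}
drop 6:a onto {5:a}
ground layer = {0:e}
drop-orders for the pieces not yet dropped (sum over which currently-grounded one goes next):
  1 to go: {4} 1  {6} 1
  2 to go: {3,4} 1  {4,6} 2  {5,6} 1
  3 to go: {3,4,6} 3  {4,5,6} 3
  4 to go: {2,4,5,6} 3  {3,4,5,6} 6
  5 to go: {1,2,4,5,6} 3  {2,3,4,5,6} 9
  if 0:e drops first: 12 orders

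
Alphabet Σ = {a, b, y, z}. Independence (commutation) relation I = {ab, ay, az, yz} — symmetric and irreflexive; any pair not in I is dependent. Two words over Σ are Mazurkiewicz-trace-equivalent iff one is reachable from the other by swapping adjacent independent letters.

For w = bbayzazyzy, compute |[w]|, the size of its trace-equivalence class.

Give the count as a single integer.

0(b) covers ∅
1(b) covers 0:b
2(a) covers ∅
3(y) covers 1:b
4(z) covers 1:b
5(a) covers 2:a
6(z) covers 4:z
7(y) covers 3:y
8(z) covers 6:z
9(y) covers 7:y
floor of heap: 0:b, 2:a
completions by unplaced set U, small U first (add the entries for U minus each lowest piece of U):
  |U|=1: {5}:1  {8}:1  {9}:1
  |U|=2: {2,5}:1  {5,8}:2  {5,9}:2  {6,8}:1  {7,9}:1  {8,9}:2
  |U|=3: {2,5,8}:3  {2,5,9}:3  {3,7,9}:1  {4,6,8}:1  {5,6,8}:3  {5,7,9}:3  {5,8,9}:6  {6,8,9}:3  {7,8,9}:3
  |U|=4: {2,5,6,8}:6  {2,5,7,9}:6  {2,5,8,9}:12  {3,5,7,9}:4  {3,7,8,9}:4  {4,5,6,8}:4  {4,6,8,9}:4  {5,6,8,9}:12  {5,7,8,9}:12  {6,7,8,9}:6
  |U|=5: {2,3,5,7,9}:10  {2,4,5,6,8}:10  {2,5,6,8,9}:30  {2,5,7,8,9}:30  {3,5,7,8,9}:20  {3,6,7,8,9}:10  {4,5,6,8,9}:20  {4,6,7,8,9}:10  {5,6,7,8,9}:30
  |U|=6: {2,3,5,7,8,9}:60  {2,4,5,6,8,9}:60  {2,5,6,7,8,9}:90  {3,4,6,7,8,9}:20  {3,5,6,7,8,9}:60  {4,5,6,7,8,9}:60
  |U|=7: {1,3,4,6,7,8,9}:20  {2,3,5,6,7,8,9}:210  {2,4,5,6,7,8,9}:210  {3,4,5,6,7,8,9}:140
  |U|=8: {0,1,3,4,6,7,8,9}:20  {1,3,4,5,6,7,8,9}:160  {2,3,4,5,6,7,8,9}:560
  start at 0(b): 720
  start at 2(a): 180
sum over floor = 900

900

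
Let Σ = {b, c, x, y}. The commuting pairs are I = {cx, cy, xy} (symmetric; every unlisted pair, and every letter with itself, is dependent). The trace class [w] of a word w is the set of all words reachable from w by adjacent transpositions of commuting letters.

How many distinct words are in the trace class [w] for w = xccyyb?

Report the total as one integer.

#0=x has no predecessor
#1=c has no predecessor
#2=c depends on [1:c]
#3=y has no predecessor
#4=y depends on [3:y]
#5=b depends on [0:x, 2:c, 4:y]
sources: [0:x, 1:c, 3:y]
N(rest) = Σ N(rest − s) over sources s of rest; N(one piece) = 1:
  size 1 → [5]=1
  size 2 → [0,5]=1  [2,5]=1  [4,5]=1
  size 3 → [0,2,5]=2  [0,4,5]=2  [1,2,5]=1  [2,4,5]=2  [3,4,5]=1
  size 4 → [0,1,2,5]=3  [0,2,4,5]=6  [0,3,4,5]=3  [1,2,4,5]=3  [2,3,4,5]=3
  first=0(x) contributes 6
  first=1(c) contributes 12
  first=3(y) contributes 12
|[w]| = 30

30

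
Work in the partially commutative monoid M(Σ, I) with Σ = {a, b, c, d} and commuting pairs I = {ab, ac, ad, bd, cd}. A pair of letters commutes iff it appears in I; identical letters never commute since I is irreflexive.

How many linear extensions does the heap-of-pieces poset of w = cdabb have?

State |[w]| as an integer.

drop 0:c onto floor
drop 1:d onto floor
drop 2:a onto floor
drop 3:b onto {0:c}
drop 4:b onto {3:b}
ground layer = {0:c, 1:d, 2:a}
drop-orders for the pieces not yet dropped (sum over which currently-grounded one goes next):
  1 to go: {1} 1  {2} 1  {4} 1
  2 to go: {1,2} 2  {1,4} 2  {2,4} 2  {3,4} 1
  3 to go: {0,3,4} 1  {1,2,4} 6  {1,3,4} 3  {2,3,4} 3
  if 0:c drops first: 12 orders
  if 1:d drops first: 4 orders
  if 2:a drops first: 4 orders
heap linearizations: 20

20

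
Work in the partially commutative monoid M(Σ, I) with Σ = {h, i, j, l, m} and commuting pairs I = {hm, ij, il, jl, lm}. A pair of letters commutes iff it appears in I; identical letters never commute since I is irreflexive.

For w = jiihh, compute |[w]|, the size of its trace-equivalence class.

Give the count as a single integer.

3

0(j) covers ∅
1(i) covers ∅
2(i) covers 1:i
3(h) covers 0:j, 2:i
4(h) covers 3:h
floor of heap: 0:j, 1:i
completions by unplaced set U, small U first (add the entries for U minus each lowest piece of U):
  |U|=1: {4}:1
  |U|=2: {3,4}:1
  |U|=3: {0,3,4}:1  {2,3,4}:1
  start at 0(j): 1
  start at 1(i): 2
sum over floor = 3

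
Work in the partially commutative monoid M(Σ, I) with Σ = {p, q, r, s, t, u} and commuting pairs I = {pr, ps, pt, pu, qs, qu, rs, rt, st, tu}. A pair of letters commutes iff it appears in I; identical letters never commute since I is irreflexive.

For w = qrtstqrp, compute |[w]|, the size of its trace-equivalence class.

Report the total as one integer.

#0=q has no predecessor
#1=r depends on [0:q]
#2=t depends on [0:q]
#3=s has no predecessor
#4=t depends on [2:t]
#5=q depends on [1:r, 4:t]
#6=r depends on [5:q]
#7=p depends on [5:q]
sources: [0:q, 3:s]
N(rest) = Σ N(rest − s) over sources s of rest; N(one piece) = 1:
  size 1 → [3]=1  [6]=1  [7]=1
  size 2 → [3,6]=2  [3,7]=2  [6,7]=2
  size 3 → [3,6,7]=6  [5,6,7]=2
  size 4 → [1,5,6,7]=2  [3,5,6,7]=8  [4,5,6,7]=2
  size 5 → [1,3,5,6,7]=10  [1,4,5,6,7]=4  [2,4,5,6,7]=2  [3,4,5,6,7]=10
  size 6 → [1,2,4,5,6,7]=6  [1,3,4,5,6,7]=24  [2,3,4,5,6,7]=12
  first=0(q) contributes 42
  first=3(s) contributes 6
|[w]| = 48

48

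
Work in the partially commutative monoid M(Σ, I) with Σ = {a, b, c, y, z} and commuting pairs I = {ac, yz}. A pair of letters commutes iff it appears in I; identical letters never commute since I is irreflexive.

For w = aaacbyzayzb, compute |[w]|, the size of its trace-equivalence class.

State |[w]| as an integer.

0(a) covers ∅
1(a) covers 0:a
2(a) covers 1:a
3(c) covers ∅
4(b) covers 2:a, 3:c
5(y) covers 4:b
6(z) covers 4:b
7(a) covers 5:y, 6:z
8(y) covers 7:a
9(z) covers 7:a
10(b) covers 8:y, 9:z
floor of heap: 0:a, 3:c
completions by unplaced set U, small U first (add the entries for U minus each lowest piece of U):
  |U|=1: {10}:1
  |U|=2: {8,10}:1  {9,10}:1
  |U|=3: {8,9,10}:2
  |U|=4: {7,8,9,10}:2
  |U|=5: {5,7,8,9,10}:2  {6,7,8,9,10}:2
  |U|=6: {5,6,7,8,9,10}:4
  |U|=7: {4,5,6,7,8,9,10}:4
  |U|=8: {2,4,5,6,7,8,9,10}:4  {3,4,5,6,7,8,9,10}:4
  |U|=9: {1,2,4,5,6,7,8,9,10}:4  {2,3,4,5,6,7,8,9,10}:8
  start at 0(a): 12
  start at 3(c): 4
sum over floor = 16

16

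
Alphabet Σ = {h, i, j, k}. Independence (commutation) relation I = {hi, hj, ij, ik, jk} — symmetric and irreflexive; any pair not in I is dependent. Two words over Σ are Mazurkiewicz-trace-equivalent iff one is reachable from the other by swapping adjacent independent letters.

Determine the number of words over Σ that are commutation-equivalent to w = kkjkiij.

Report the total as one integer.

210

#0=k has no predecessor
#1=k depends on [0:k]
#2=j has no predecessor
#3=k depends on [1:k]
#4=i has no predecessor
#5=i depends on [4:i]
#6=j depends on [2:j]
sources: [0:k, 2:j, 4:i]
N(rest) = Σ N(rest − s) over sources s of rest; N(one piece) = 1:
  size 1 → [3]=1  [5]=1  [6]=1
  size 2 → [1,3]=1  [2,6]=1  [3,5]=2  [3,6]=2  [4,5]=1  [5,6]=2
  size 3 → [0,1,3]=1  [1,3,5]=3  [1,3,6]=3  [2,3,6]=3  [2,5,6]=3  [3,4,5]=3  [3,5,6]=6  [4,5,6]=3
  size 4 → [0,1,3,5]=4  [0,1,3,6]=4  [1,2,3,6]=6  [1,3,4,5]=6  [1,3,5,6]=12  [2,3,5,6]=12  [2,4,5,6]=6  [3,4,5,6]=12
  size 5 → [0,1,2,3,6]=10  [0,1,3,4,5]=10  [0,1,3,5,6]=20  [1,2,3,5,6]=30  [1,3,4,5,6]=30  [2,3,4,5,6]=30
  first=0(k) contributes 90
  first=2(j) contributes 60
  first=4(i) contributes 60
|[w]| = 210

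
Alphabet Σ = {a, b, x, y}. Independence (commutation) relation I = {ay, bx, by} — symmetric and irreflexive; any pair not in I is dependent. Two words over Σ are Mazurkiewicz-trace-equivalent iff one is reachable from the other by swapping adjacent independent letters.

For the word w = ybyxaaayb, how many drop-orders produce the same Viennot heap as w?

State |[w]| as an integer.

#0=y has no predecessor
#1=b has no predecessor
#2=y depends on [0:y]
#3=x depends on [2:y]
#4=a depends on [1:b, 3:x]
#5=a depends on [4:a]
#6=a depends on [5:a]
#7=y depends on [3:x]
#8=b depends on [6:a]
sources: [0:y, 1:b]
N(rest) = Σ N(rest − s) over sources s of rest; N(one piece) = 1:
  size 1 → [7]=1  [8]=1
  size 2 → [6,8]=1  [7,8]=2
  size 3 → [5,6,8]=1  [6,7,8]=3
  size 4 → [4,5,6,8]=1  [5,6,7,8]=4
  size 5 → [1,4,5,6,8]=1  [4,5,6,7,8]=5
  size 6 → [1,4,5,6,7,8]=6  [3,4,5,6,7,8]=5
  size 7 → [1,3,4,5,6,7,8]=11  [2,3,4,5,6,7,8]=5
  first=0(y) contributes 16
  first=1(b) contributes 5
|[w]| = 21

21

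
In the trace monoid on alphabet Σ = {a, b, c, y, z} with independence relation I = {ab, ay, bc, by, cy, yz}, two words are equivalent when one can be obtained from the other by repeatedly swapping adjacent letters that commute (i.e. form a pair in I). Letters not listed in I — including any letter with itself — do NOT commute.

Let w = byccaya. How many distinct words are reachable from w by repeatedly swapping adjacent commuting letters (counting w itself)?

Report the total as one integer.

0(b) covers ∅
1(y) covers ∅
2(c) covers ∅
3(c) covers 2:c
4(a) covers 3:c
5(y) covers 1:y
6(a) covers 4:a
floor of heap: 0:b, 1:y, 2:c
completions by unplaced set U, small U first (add the entries for U minus each lowest piece of U):
  |U|=1: {0}:1  {5}:1  {6}:1
  |U|=2: {0,5}:2  {0,6}:2  {1,5}:1  {4,6}:1  {5,6}:2
  |U|=3: {0,1,5}:3  {0,4,6}:3  {0,5,6}:6  {1,5,6}:3  {3,4,6}:1  {4,5,6}:3
  |U|=4: {0,1,5,6}:12  {0,3,4,6}:4  {0,4,5,6}:12  {1,4,5,6}:6  {2,3,4,6}:1  {3,4,5,6}:4
  |U|=5: {0,1,4,5,6}:30  {0,2,3,4,6}:5  {0,3,4,5,6}:20  {1,3,4,5,6}:10  {2,3,4,5,6}:5
  start at 0(b): 15
  start at 1(y): 30
  start at 2(c): 60
sum over floor = 105

105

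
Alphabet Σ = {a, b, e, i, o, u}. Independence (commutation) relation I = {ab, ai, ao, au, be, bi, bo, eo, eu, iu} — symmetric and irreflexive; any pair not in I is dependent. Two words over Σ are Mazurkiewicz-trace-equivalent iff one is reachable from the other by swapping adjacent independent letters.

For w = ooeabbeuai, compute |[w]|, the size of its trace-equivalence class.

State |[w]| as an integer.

2272

#0=o has no predecessor
#1=o depends on [0:o]
#2=e has no predecessor
#3=a depends on [2:e]
#4=b has no predecessor
#5=b depends on [4:b]
#6=e depends on [3:a]
#7=u depends on [1:o, 5:b]
#8=a depends on [6:e]
#9=i depends on [1:o, 6:e]
sources: [0:o, 2:e, 4:b]
N(rest) = Σ N(rest − s) over sources s of rest; N(one piece) = 1:
  size 1 → [7]=1  [8]=1  [9]=1
  size 2 → [5,7]=1  [7,8]=2  [7,9]=2  [8,9]=2
  size 3 → [1,7,9]=2  [4,5,7]=1  [5,7,8]=3  [5,7,9]=3  [6,8,9]=2  [7,8,9]=6
  size 4 → [0,1,7,9]=2  [1,5,7,9]=5  [1,7,8,9]=8  [3,6,8,9]=2  [4,5,7,8]=4  [4,5,7,9]=4  [5,7,8,9]=12  [6,7,8,9]=8
  size 5 → [0,1,5,7,9]=7  [0,1,7,8,9]=10  [1,4,5,7,9]=9  [1,5,7,8,9]=25  [1,6,7,8,9]=16  [2,3,6,8,9]=2  [3,6,7,8,9]=10  [4,5,7,8,9]=20  [5,6,7,8,9]=20
  size 6 → [0,1,4,5,7,9]=16  [0,1,5,7,8,9]=42  [0,1,6,7,8,9]=26  [1,3,6,7,8,9]=26  [1,4,5,7,8,9]=54  [1,5,6,7,8,9]=61  [2,3,6,7,8,9]=12  [3,5,6,7,8,9]=30  [4,5,6,7,8,9]=40
  size 7 → [0,1,3,6,7,8,9]=52  [0,1,4,5,7,8,9]=112  [0,1,5,6,7,8,9]=129  [1,2,3,6,7,8,9]=38  [1,3,5,6,7,8,9]=117  [1,4,5,6,7,8,9]=155  [2,3,5,6,7,8,9]=42  [3,4,5,6,7,8,9]=70
  size 8 → [0,1,2,3,6,7,8,9]=90  [0,1,3,5,6,7,8,9]=298  [0,1,4,5,6,7,8,9]=396  [1,2,3,5,6,7,8,9]=197  [1,3,4,5,6,7,8,9]=342  [2,3,4,5,6,7,8,9]=112
  first=0(o) contributes 651
  first=2(e) contributes 1036
  first=4(b) contributes 585
|[w]| = 2272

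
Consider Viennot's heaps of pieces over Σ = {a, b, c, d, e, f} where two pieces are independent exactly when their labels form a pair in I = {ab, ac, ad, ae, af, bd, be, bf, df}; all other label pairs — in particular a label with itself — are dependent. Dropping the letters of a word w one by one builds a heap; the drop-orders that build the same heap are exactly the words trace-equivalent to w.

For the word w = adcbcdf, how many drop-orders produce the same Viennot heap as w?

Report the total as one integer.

piece 0:a — minimal
piece 1:d — minimal
piece 2:c rests on {1:d}
piece 3:b rests on {2:c}
piece 4:c rests on {3:b}
piece 5:d rests on {4:c}
piece 6:f rests on {4:c}
minimal pieces: {0:a, 1:d}
ways to finish when only these pieces remain (= sum over removing one remaining piece with nothing left below it):
  1 left: {0}→1  {5}→1  {6}→1
  2 left: {0,5}→2  {0,6}→2  {5,6}→2
  3 left: {0,5,6}→6  {4,5,6}→2
  4 left: {0,4,5,6}→8  {3,4,5,6}→2
  5 left: {0,3,4,5,6}→10  {2,3,4,5,6}→2
  placing 0:a first → 2 extensions
  placing 1:d first → 12 extensions
total linear extensions = 14

14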